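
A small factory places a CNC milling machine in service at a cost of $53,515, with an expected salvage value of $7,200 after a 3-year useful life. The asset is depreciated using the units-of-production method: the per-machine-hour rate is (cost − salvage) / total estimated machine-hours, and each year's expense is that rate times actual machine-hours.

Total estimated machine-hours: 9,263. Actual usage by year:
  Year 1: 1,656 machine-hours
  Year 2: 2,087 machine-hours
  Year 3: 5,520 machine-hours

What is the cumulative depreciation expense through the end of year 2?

Depreciable base = $53,515 − $7,200 = $46,315.
Rate = $46,315 / 9,263 machine-hours = $5 per machine-hour.
Year 1: 1,656 × $5 = $8,280. Book value $45,235.
Year 2: 2,087 × $5 = $10,435. Book value $34,800.
Accumulated through year 2 = $53,515 − $34,800 = $18,715.

$18,715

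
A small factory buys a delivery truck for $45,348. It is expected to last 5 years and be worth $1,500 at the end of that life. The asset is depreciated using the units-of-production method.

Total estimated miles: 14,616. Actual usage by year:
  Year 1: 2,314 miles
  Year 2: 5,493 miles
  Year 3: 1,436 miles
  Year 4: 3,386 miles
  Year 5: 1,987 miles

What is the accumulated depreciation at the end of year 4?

Depreciable base = $45,348 − $1,500 = $43,848.
Rate = $43,848 / 14,616 miles = $3 per mile.
Year 1: 2,314 × $3 = $6,942. Book value $38,406.
Year 2: 5,493 × $3 = $16,479. Book value $21,927.
Year 3: 1,436 × $3 = $4,308. Book value $17,619.
Year 4: 3,386 × $3 = $10,158. Book value $7,461.
Accumulated through year 4 = $45,348 − $7,461 = $37,887.

$37,887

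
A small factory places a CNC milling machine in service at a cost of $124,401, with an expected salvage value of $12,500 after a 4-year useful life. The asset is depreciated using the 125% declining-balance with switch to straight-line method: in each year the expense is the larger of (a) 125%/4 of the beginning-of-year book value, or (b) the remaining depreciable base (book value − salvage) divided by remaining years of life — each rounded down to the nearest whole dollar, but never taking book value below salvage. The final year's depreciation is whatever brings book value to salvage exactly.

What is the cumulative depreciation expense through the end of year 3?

Depreciable base = $124,401 − $12,500 = $111,901.
Year 1: DB = ⌊$124,401 × 125%/4⌋ = $38,875; SL = ⌊$111,901/4⌋ = $27,975 → take DB $38,875. Book value $85,526.
Year 2: DB = ⌊$85,526 × 125%/4⌋ = $26,726; SL = ⌊$73,026/3⌋ = $24,342 → take DB $26,726. Book value $58,800.
Year 3: DB = ⌊$58,800 × 125%/4⌋ = $18,375; SL = ⌊$46,300/2⌋ = $23,150 → take SL $23,150. Book value $35,650.
Accumulated through year 3 = $124,401 − $35,650 = $88,751.

$88,751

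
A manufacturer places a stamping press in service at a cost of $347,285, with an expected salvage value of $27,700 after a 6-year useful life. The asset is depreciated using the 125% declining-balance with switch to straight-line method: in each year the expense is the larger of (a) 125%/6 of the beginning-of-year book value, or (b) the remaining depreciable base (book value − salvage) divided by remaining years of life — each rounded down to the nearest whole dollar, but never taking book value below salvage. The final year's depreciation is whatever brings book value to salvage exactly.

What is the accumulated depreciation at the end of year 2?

Depreciable base = $347,285 − $27,700 = $319,585.
Year 1: DB = ⌊$347,285 × 125%/6⌋ = $72,351; SL = ⌊$319,585/6⌋ = $53,264 → take DB $72,351. Book value $274,934.
Year 2: DB = ⌊$274,934 × 125%/6⌋ = $57,277; SL = ⌊$247,234/5⌋ = $49,446 → take DB $57,277. Book value $217,657.
Accumulated through year 2 = $347,285 − $217,657 = $129,628.

$129,628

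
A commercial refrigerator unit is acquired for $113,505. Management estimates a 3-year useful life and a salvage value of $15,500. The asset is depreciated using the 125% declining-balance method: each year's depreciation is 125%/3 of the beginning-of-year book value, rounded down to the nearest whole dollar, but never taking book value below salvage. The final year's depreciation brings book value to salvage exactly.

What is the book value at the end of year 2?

$38,624

Depreciable base = $113,505 − $15,500 = $98,005.
Year 1: ⌊$113,505 × 125%/3⌋ = $47,293. Book value $66,212.
Year 2: ⌊$66,212 × 125%/3⌋ = $27,588. Book value $38,624.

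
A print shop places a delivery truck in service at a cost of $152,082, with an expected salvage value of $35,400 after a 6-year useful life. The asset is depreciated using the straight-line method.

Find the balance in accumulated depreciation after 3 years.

Depreciable base = $152,082 − $35,400 = $116,682.
Annual expense = $116,682 / 6 = $19,447.
End of year 1: book value $132,635.
End of year 2: book value $113,188.
End of year 3: book value $93,741.
Accumulated through year 3 = $152,082 − $93,741 = $58,341.

$58,341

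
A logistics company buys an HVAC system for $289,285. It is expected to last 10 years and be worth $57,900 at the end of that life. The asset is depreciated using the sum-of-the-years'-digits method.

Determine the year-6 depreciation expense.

$21,035

Depreciable base = $289,285 − $57,900 = $231,385.
Sum of the years' digits = 10+9+8+7+6+5+4+3+2+1 = 55.
Year 1: $231,385 × 10/55 = $42,070. Book value $247,215.
Year 2: $231,385 × 9/55 = $37,863. Book value $209,352.
Year 3: $231,385 × 8/55 = $33,656. Book value $175,696.
Year 4: $231,385 × 7/55 = $29,449. Book value $146,247.
Year 5: $231,385 × 6/55 = $25,242. Book value $121,005.
Year 6: $231,385 × 5/55 = $21,035. Book value $99,970.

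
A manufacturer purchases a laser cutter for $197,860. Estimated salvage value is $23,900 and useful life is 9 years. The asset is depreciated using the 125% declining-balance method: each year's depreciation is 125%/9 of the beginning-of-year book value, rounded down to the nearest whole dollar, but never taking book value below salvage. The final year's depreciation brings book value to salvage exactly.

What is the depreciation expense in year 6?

Depreciable base = $197,860 − $23,900 = $173,960.
Year 1: ⌊$197,860 × 125%/9⌋ = $27,480. Book value $170,380.
Year 2: ⌊$170,380 × 125%/9⌋ = $23,663. Book value $146,717.
Year 3: ⌊$146,717 × 125%/9⌋ = $20,377. Book value $126,340.
Year 4: ⌊$126,340 × 125%/9⌋ = $17,547. Book value $108,793.
Year 5: ⌊$108,793 × 125%/9⌋ = $15,110. Book value $93,683.
Year 6: ⌊$93,683 × 125%/9⌋ = $13,011. Book value $80,672.

$13,011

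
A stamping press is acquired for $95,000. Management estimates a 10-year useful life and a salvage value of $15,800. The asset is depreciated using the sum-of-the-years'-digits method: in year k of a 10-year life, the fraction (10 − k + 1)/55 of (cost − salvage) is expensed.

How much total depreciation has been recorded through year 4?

$48,960

Depreciable base = $95,000 − $15,800 = $79,200.
Sum of the years' digits = 10+9+8+7+6+5+4+3+2+1 = 55.
Year 1: $79,200 × 10/55 = $14,400. Book value $80,600.
Year 2: $79,200 × 9/55 = $12,960. Book value $67,640.
Year 3: $79,200 × 8/55 = $11,520. Book value $56,120.
Year 4: $79,200 × 7/55 = $10,080. Book value $46,040.
Accumulated through year 4 = $95,000 − $46,040 = $48,960.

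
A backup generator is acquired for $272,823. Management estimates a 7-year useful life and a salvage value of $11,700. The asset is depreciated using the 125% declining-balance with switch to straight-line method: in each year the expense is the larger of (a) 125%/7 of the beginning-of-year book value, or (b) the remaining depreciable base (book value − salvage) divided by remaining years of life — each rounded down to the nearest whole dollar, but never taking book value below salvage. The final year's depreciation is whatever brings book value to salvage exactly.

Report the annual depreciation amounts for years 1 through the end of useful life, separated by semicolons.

$48,718; $40,018; $34,477; $34,477; $34,477; $34,478; $34,478

Depreciable base = $272,823 − $11,700 = $261,123.
Year 1: DB = ⌊$272,823 × 125%/7⌋ = $48,718; SL = ⌊$261,123/7⌋ = $37,303 → take DB $48,718. Book value $224,105.
Year 2: DB = ⌊$224,105 × 125%/7⌋ = $40,018; SL = ⌊$212,405/6⌋ = $35,400 → take DB $40,018. Book value $184,087.
Year 3: DB = ⌊$184,087 × 125%/7⌋ = $32,872; SL = ⌊$172,387/5⌋ = $34,477 → take SL $34,477. Book value $149,610.
Year 4: DB = ⌊$149,610 × 125%/7⌋ = $26,716; SL = ⌊$137,910/4⌋ = $34,477 → take SL $34,477. Book value $115,133.
Year 5: DB = ⌊$115,133 × 125%/7⌋ = $20,559; SL = ⌊$103,433/3⌋ = $34,477 → take SL $34,477. Book value $80,656.
Year 6: DB = ⌊$80,656 × 125%/7⌋ = $14,402; SL = ⌊$68,956/2⌋ = $34,478 → take SL $34,478. Book value $46,178.
Year 7 (final): $46,178 − $11,700 = $34,478. Book value $11,700.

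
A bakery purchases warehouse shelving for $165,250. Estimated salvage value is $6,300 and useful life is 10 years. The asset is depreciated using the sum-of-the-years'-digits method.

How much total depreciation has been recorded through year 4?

$98,260

Depreciable base = $165,250 − $6,300 = $158,950.
Sum of the years' digits = 10+9+8+7+6+5+4+3+2+1 = 55.
Year 1: $158,950 × 10/55 = $28,900. Book value $136,350.
Year 2: $158,950 × 9/55 = $26,010. Book value $110,340.
Year 3: $158,950 × 8/55 = $23,120. Book value $87,220.
Year 4: $158,950 × 7/55 = $20,230. Book value $66,990.
Accumulated through year 4 = $165,250 − $66,990 = $98,260.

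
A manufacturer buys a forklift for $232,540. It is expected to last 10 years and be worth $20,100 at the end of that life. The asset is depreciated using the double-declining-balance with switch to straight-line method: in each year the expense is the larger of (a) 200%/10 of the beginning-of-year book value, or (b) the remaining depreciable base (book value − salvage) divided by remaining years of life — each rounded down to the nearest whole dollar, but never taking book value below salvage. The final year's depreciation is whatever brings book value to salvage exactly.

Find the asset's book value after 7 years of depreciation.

Depreciable base = $232,540 − $20,100 = $212,440.
Year 1: DB = ⌊$232,540 × 200%/10⌋ = $46,508; SL = ⌊$212,440/10⌋ = $21,244 → take DB $46,508. Book value $186,032.
Year 2: DB = ⌊$186,032 × 200%/10⌋ = $37,206; SL = ⌊$165,932/9⌋ = $18,436 → take DB $37,206. Book value $148,826.
Year 3: DB = ⌊$148,826 × 200%/10⌋ = $29,765; SL = ⌊$128,726/8⌋ = $16,090 → take DB $29,765. Book value $119,061.
Year 4: DB = ⌊$119,061 × 200%/10⌋ = $23,812; SL = ⌊$98,961/7⌋ = $14,137 → take DB $23,812. Book value $95,249.
Year 5: DB = ⌊$95,249 × 200%/10⌋ = $19,049; SL = ⌊$75,149/6⌋ = $12,524 → take DB $19,049. Book value $76,200.
Year 6: DB = ⌊$76,200 × 200%/10⌋ = $15,240; SL = ⌊$56,100/5⌋ = $11,220 → take DB $15,240. Book value $60,960.
Year 7: DB = ⌊$60,960 × 200%/10⌋ = $12,192; SL = ⌊$40,860/4⌋ = $10,215 → take DB $12,192. Book value $48,768.

$48,768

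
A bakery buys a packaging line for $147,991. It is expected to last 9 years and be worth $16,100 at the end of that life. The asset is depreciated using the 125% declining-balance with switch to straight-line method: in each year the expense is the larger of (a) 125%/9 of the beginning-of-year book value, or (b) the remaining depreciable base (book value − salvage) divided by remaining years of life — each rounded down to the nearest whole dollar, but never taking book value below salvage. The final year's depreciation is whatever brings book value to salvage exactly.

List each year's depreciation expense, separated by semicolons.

Depreciable base = $147,991 − $16,100 = $131,891.
Year 1: DB = ⌊$147,991 × 125%/9⌋ = $20,554; SL = ⌊$131,891/9⌋ = $14,654 → take DB $20,554. Book value $127,437.
Year 2: DB = ⌊$127,437 × 125%/9⌋ = $17,699; SL = ⌊$111,337/8⌋ = $13,917 → take DB $17,699. Book value $109,738.
Year 3: DB = ⌊$109,738 × 125%/9⌋ = $15,241; SL = ⌊$93,638/7⌋ = $13,376 → take DB $15,241. Book value $94,497.
Year 4: DB = ⌊$94,497 × 125%/9⌋ = $13,124; SL = ⌊$78,397/6⌋ = $13,066 → take DB $13,124. Book value $81,373.
Year 5: DB = ⌊$81,373 × 125%/9⌋ = $11,301; SL = ⌊$65,273/5⌋ = $13,054 → take SL $13,054. Book value $68,319.
Year 6: DB = ⌊$68,319 × 125%/9⌋ = $9,488; SL = ⌊$52,219/4⌋ = $13,054 → take SL $13,054. Book value $55,265.
Year 7: DB = ⌊$55,265 × 125%/9⌋ = $7,675; SL = ⌊$39,165/3⌋ = $13,055 → take SL $13,055. Book value $42,210.
Year 8: DB = ⌊$42,210 × 125%/9⌋ = $5,862; SL = ⌊$26,110/2⌋ = $13,055 → take SL $13,055. Book value $29,155.
Year 9 (final): $29,155 − $16,100 = $13,055. Book value $16,100.

$20,554; $17,699; $15,241; $13,124; $13,054; $13,054; $13,055; $13,055; $13,055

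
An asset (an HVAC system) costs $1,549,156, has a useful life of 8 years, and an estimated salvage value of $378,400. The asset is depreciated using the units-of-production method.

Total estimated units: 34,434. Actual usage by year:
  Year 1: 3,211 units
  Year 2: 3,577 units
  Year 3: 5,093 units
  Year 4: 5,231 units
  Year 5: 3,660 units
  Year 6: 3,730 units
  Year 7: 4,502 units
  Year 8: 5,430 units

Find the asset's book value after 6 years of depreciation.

$716,088

Depreciable base = $1,549,156 − $378,400 = $1,170,756.
Rate = $1,170,756 / 34,434 units = $34 per unit.
Year 1: 3,211 × $34 = $109,174. Book value $1,439,982.
Year 2: 3,577 × $34 = $121,618. Book value $1,318,364.
Year 3: 5,093 × $34 = $173,162. Book value $1,145,202.
Year 4: 5,231 × $34 = $177,854. Book value $967,348.
Year 5: 3,660 × $34 = $124,440. Book value $842,908.
Year 6: 3,730 × $34 = $126,820. Book value $716,088.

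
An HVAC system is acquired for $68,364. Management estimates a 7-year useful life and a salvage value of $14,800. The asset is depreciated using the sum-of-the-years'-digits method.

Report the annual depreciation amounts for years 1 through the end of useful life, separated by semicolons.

Depreciable base = $68,364 − $14,800 = $53,564.
Sum of the years' digits = 7+6+5+4+3+2+1 = 28.
Year 1: $53,564 × 7/28 = $13,391. Book value $54,973.
Year 2: $53,564 × 6/28 = $11,478. Book value $43,495.
Year 3: $53,564 × 5/28 = $9,565. Book value $33,930.
Year 4: $53,564 × 4/28 = $7,652. Book value $26,278.
Year 5: $53,564 × 3/28 = $5,739. Book value $20,539.
Year 6: $53,564 × 2/28 = $3,826. Book value $16,713.
Year 7: $53,564 × 1/28 = $1,913. Book value $14,800.

$13,391; $11,478; $9,565; $7,652; $5,739; $3,826; $1,913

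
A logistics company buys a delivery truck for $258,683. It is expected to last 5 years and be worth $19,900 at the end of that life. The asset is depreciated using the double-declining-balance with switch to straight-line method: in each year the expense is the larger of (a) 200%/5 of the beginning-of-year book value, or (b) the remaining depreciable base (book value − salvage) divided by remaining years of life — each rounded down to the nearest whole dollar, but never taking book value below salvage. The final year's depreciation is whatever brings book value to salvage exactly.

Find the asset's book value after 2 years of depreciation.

$93,126

Depreciable base = $258,683 − $19,900 = $238,783.
Year 1: DB = ⌊$258,683 × 200%/5⌋ = $103,473; SL = ⌊$238,783/5⌋ = $47,756 → take DB $103,473. Book value $155,210.
Year 2: DB = ⌊$155,210 × 200%/5⌋ = $62,084; SL = ⌊$135,310/4⌋ = $33,827 → take DB $62,084. Book value $93,126.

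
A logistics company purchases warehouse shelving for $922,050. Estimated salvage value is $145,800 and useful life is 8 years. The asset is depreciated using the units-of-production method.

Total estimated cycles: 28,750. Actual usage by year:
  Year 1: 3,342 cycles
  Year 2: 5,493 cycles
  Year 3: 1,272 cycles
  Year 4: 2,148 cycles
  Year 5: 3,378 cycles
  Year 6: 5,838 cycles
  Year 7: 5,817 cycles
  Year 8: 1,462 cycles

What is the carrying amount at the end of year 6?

Depreciable base = $922,050 − $145,800 = $776,250.
Rate = $776,250 / 28,750 cycles = $27 per cycle.
Year 1: 3,342 × $27 = $90,234. Book value $831,816.
Year 2: 5,493 × $27 = $148,311. Book value $683,505.
Year 3: 1,272 × $27 = $34,344. Book value $649,161.
Year 4: 2,148 × $27 = $57,996. Book value $591,165.
Year 5: 3,378 × $27 = $91,206. Book value $499,959.
Year 6: 5,838 × $27 = $157,626. Book value $342,333.

$342,333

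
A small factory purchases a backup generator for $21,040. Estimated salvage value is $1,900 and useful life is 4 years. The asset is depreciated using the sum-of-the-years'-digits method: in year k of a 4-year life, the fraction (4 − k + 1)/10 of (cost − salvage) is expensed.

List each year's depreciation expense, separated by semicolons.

Depreciable base = $21,040 − $1,900 = $19,140.
Sum of the years' digits = 4+3+2+1 = 10.
Year 1: $19,140 × 4/10 = $7,656. Book value $13,384.
Year 2: $19,140 × 3/10 = $5,742. Book value $7,642.
Year 3: $19,140 × 2/10 = $3,828. Book value $3,814.
Year 4: $19,140 × 1/10 = $1,914. Book value $1,900.

$7,656; $5,742; $3,828; $1,914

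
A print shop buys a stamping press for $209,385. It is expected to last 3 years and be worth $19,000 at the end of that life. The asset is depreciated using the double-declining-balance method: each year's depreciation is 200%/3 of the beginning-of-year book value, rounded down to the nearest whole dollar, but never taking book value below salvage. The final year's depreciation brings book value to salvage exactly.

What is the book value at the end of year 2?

Depreciable base = $209,385 − $19,000 = $190,385.
Year 1: ⌊$209,385 × 200%/3⌋ = $139,590. Book value $69,795.
Year 2: ⌊$69,795 × 200%/3⌋ = $46,530. Book value $23,265.

$23,265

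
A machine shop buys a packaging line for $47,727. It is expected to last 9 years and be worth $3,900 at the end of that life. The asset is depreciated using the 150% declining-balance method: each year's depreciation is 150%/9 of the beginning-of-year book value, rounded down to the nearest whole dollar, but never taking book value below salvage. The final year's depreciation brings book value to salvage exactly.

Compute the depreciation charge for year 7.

Depreciable base = $47,727 − $3,900 = $43,827.
Year 1: ⌊$47,727 × 150%/9⌋ = $7,954. Book value $39,773.
Year 2: ⌊$39,773 × 150%/9⌋ = $6,628. Book value $33,145.
Year 3: ⌊$33,145 × 150%/9⌋ = $5,524. Book value $27,621.
Year 4: ⌊$27,621 × 150%/9⌋ = $4,603. Book value $23,018.
Year 5: ⌊$23,018 × 150%/9⌋ = $3,836. Book value $19,182.
Year 6: ⌊$19,182 × 150%/9⌋ = $3,197. Book value $15,985.
Year 7: ⌊$15,985 × 150%/9⌋ = $2,664. Book value $13,321.

$2,664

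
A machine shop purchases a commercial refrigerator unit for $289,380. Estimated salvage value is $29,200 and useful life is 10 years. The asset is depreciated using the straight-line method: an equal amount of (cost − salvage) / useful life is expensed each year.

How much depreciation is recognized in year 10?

Depreciable base = $289,380 − $29,200 = $260,180.
Annual expense = $260,180 / 10 = $26,018.

$26,018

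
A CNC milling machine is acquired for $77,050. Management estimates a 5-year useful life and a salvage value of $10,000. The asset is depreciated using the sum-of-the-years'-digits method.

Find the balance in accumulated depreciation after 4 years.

Depreciable base = $77,050 − $10,000 = $67,050.
Sum of the years' digits = 5+4+3+2+1 = 15.
Year 1: $67,050 × 5/15 = $22,350. Book value $54,700.
Year 2: $67,050 × 4/15 = $17,880. Book value $36,820.
Year 3: $67,050 × 3/15 = $13,410. Book value $23,410.
Year 4: $67,050 × 2/15 = $8,940. Book value $14,470.
Accumulated through year 4 = $77,050 − $14,470 = $62,580.

$62,580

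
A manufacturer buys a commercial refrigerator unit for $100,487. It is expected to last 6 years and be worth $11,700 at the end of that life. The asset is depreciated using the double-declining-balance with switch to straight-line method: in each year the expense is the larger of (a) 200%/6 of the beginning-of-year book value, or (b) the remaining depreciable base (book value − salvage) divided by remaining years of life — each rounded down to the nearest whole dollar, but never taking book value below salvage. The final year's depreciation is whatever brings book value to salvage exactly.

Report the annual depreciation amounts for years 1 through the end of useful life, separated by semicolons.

Depreciable base = $100,487 − $11,700 = $88,787.
Year 1: DB = ⌊$100,487 × 200%/6⌋ = $33,495; SL = ⌊$88,787/6⌋ = $14,797 → take DB $33,495. Book value $66,992.
Year 2: DB = ⌊$66,992 × 200%/6⌋ = $22,330; SL = ⌊$55,292/5⌋ = $11,058 → take DB $22,330. Book value $44,662.
Year 3: DB = ⌊$44,662 × 200%/6⌋ = $14,887; SL = ⌊$32,962/4⌋ = $8,240 → take DB $14,887. Book value $29,775.
Year 4: DB = ⌊$29,775 × 200%/6⌋ = $9,925; SL = ⌊$18,075/3⌋ = $6,025 → take DB $9,925. Book value $19,850.
Year 5: DB = ⌊$19,850 × 200%/6⌋ = $6,616; SL = ⌊$8,150/2⌋ = $4,075 → take DB $6,616. Book value $13,234.
Year 6 (final): $13,234 − $11,700 = $1,534. Book value $11,700.

$33,495; $22,330; $14,887; $9,925; $6,616; $1,534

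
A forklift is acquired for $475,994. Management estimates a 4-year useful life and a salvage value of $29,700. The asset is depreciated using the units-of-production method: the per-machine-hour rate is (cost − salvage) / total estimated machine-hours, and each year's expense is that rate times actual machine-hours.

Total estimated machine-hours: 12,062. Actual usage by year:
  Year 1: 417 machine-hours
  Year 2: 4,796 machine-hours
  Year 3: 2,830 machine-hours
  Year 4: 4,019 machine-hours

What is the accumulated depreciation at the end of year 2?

Depreciable base = $475,994 − $29,700 = $446,294.
Rate = $446,294 / 12,062 machine-hours = $37 per machine-hour.
Year 1: 417 × $37 = $15,429. Book value $460,565.
Year 2: 4,796 × $37 = $177,452. Book value $283,113.
Accumulated through year 2 = $475,994 − $283,113 = $192,881.

$192,881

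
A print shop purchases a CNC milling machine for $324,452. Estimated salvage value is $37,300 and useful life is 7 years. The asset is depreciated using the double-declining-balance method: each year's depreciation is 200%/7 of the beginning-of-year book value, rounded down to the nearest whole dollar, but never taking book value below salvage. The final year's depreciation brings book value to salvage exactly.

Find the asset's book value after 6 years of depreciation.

Depreciable base = $324,452 − $37,300 = $287,152.
Year 1: ⌊$324,452 × 200%/7⌋ = $92,700. Book value $231,752.
Year 2: ⌊$231,752 × 200%/7⌋ = $66,214. Book value $165,538.
Year 3: ⌊$165,538 × 200%/7⌋ = $47,296. Book value $118,242.
Year 4: ⌊$118,242 × 200%/7⌋ = $33,783. Book value $84,459.
Year 5: ⌊$84,459 × 200%/7⌋ = $24,131. Book value $60,328.
Year 6: ⌊$60,328 × 200%/7⌋ = $17,236. Book value $43,092.

$43,092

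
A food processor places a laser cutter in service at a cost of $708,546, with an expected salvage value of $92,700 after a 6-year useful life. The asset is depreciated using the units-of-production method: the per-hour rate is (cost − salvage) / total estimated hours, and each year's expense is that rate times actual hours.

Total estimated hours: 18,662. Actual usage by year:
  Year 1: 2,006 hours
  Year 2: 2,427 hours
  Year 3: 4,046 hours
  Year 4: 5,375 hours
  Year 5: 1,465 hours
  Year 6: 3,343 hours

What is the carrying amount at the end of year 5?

$203,019

Depreciable base = $708,546 − $92,700 = $615,846.
Rate = $615,846 / 18,662 hours = $33 per hour.
Year 1: 2,006 × $33 = $66,198. Book value $642,348.
Year 2: 2,427 × $33 = $80,091. Book value $562,257.
Year 3: 4,046 × $33 = $133,518. Book value $428,739.
Year 4: 5,375 × $33 = $177,375. Book value $251,364.
Year 5: 1,465 × $33 = $48,345. Book value $203,019.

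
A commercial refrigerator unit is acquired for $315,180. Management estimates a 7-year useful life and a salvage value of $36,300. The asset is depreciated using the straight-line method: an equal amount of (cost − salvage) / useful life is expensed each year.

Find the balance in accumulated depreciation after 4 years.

$159,360

Depreciable base = $315,180 − $36,300 = $278,880.
Annual expense = $278,880 / 7 = $39,840.
End of year 1: book value $275,340.
End of year 2: book value $235,500.
End of year 3: book value $195,660.
End of year 4: book value $155,820.
Accumulated through year 4 = $315,180 − $155,820 = $159,360.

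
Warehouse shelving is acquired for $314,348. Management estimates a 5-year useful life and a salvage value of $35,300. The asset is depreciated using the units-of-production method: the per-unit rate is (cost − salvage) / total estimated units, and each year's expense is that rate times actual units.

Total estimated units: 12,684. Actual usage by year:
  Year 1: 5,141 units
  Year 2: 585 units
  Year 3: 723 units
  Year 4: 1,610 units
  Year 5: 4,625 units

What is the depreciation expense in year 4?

$35,420

Depreciable base = $314,348 − $35,300 = $279,048.
Rate = $279,048 / 12,684 units = $22 per unit.
Year 1: 5,141 × $22 = $113,102. Book value $201,246.
Year 2: 585 × $22 = $12,870. Book value $188,376.
Year 3: 723 × $22 = $15,906. Book value $172,470.
Year 4: 1,610 × $22 = $35,420. Book value $137,050.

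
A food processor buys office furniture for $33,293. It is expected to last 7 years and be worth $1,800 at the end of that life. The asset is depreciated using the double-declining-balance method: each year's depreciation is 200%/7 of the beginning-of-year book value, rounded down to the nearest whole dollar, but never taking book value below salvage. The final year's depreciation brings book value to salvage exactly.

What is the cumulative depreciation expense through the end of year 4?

Depreciable base = $33,293 − $1,800 = $31,493.
Year 1: ⌊$33,293 × 200%/7⌋ = $9,512. Book value $23,781.
Year 2: ⌊$23,781 × 200%/7⌋ = $6,794. Book value $16,987.
Year 3: ⌊$16,987 × 200%/7⌋ = $4,853. Book value $12,134.
Year 4: ⌊$12,134 × 200%/7⌋ = $3,466. Book value $8,668.
Accumulated through year 4 = $33,293 − $8,668 = $24,625.

$24,625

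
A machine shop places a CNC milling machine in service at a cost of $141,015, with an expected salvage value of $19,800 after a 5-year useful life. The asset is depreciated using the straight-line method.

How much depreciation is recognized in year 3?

$24,243

Depreciable base = $141,015 − $19,800 = $121,215.
Annual expense = $121,215 / 5 = $24,243.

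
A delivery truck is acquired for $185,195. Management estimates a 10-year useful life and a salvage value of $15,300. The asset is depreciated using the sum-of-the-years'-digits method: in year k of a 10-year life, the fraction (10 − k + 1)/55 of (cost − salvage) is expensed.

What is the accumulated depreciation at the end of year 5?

$123,560

Depreciable base = $185,195 − $15,300 = $169,895.
Sum of the years' digits = 10+9+8+7+6+5+4+3+2+1 = 55.
Year 1: $169,895 × 10/55 = $30,890. Book value $154,305.
Year 2: $169,895 × 9/55 = $27,801. Book value $126,504.
Year 3: $169,895 × 8/55 = $24,712. Book value $101,792.
Year 4: $169,895 × 7/55 = $21,623. Book value $80,169.
Year 5: $169,895 × 6/55 = $18,534. Book value $61,635.
Accumulated through year 5 = $185,195 − $61,635 = $123,560.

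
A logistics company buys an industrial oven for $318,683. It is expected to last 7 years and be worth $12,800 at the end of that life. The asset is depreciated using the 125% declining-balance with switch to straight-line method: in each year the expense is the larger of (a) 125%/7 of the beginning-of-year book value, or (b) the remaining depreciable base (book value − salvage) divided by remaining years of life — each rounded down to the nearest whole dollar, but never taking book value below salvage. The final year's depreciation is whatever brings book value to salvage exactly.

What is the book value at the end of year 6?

Depreciable base = $318,683 − $12,800 = $305,883.
Year 1: DB = ⌊$318,683 × 125%/7⌋ = $56,907; SL = ⌊$305,883/7⌋ = $43,697 → take DB $56,907. Book value $261,776.
Year 2: DB = ⌊$261,776 × 125%/7⌋ = $46,745; SL = ⌊$248,976/6⌋ = $41,496 → take DB $46,745. Book value $215,031.
Year 3: DB = ⌊$215,031 × 125%/7⌋ = $38,398; SL = ⌊$202,231/5⌋ = $40,446 → take SL $40,446. Book value $174,585.
Year 4: DB = ⌊$174,585 × 125%/7⌋ = $31,175; SL = ⌊$161,785/4⌋ = $40,446 → take SL $40,446. Book value $134,139.
Year 5: DB = ⌊$134,139 × 125%/7⌋ = $23,953; SL = ⌊$121,339/3⌋ = $40,446 → take SL $40,446. Book value $93,693.
Year 6: DB = ⌊$93,693 × 125%/7⌋ = $16,730; SL = ⌊$80,893/2⌋ = $40,446 → take SL $40,446. Book value $53,247.

$53,247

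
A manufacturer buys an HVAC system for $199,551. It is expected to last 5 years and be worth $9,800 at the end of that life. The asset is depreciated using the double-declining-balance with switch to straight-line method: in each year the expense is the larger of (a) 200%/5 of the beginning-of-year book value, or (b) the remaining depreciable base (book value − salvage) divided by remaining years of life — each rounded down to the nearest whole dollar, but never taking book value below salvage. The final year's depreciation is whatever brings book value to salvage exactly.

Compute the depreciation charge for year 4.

Depreciable base = $199,551 − $9,800 = $189,751.
Year 1: DB = ⌊$199,551 × 200%/5⌋ = $79,820; SL = ⌊$189,751/5⌋ = $37,950 → take DB $79,820. Book value $119,731.
Year 2: DB = ⌊$119,731 × 200%/5⌋ = $47,892; SL = ⌊$109,931/4⌋ = $27,482 → take DB $47,892. Book value $71,839.
Year 3: DB = ⌊$71,839 × 200%/5⌋ = $28,735; SL = ⌊$62,039/3⌋ = $20,679 → take DB $28,735. Book value $43,104.
Year 4: DB = ⌊$43,104 × 200%/5⌋ = $17,241; SL = ⌊$33,304/2⌋ = $16,652 → take DB $17,241. Book value $25,863.

$17,241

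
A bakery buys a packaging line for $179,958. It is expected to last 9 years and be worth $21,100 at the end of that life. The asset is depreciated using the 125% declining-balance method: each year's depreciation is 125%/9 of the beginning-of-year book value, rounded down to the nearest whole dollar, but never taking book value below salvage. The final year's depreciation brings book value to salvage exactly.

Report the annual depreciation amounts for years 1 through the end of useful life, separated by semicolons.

$24,994; $21,522; $18,533; $15,959; $13,743; $11,834; $10,190; $8,775; $33,308

Depreciable base = $179,958 − $21,100 = $158,858.
Year 1: ⌊$179,958 × 125%/9⌋ = $24,994. Book value $154,964.
Year 2: ⌊$154,964 × 125%/9⌋ = $21,522. Book value $133,442.
Year 3: ⌊$133,442 × 125%/9⌋ = $18,533. Book value $114,909.
Year 4: ⌊$114,909 × 125%/9⌋ = $15,959. Book value $98,950.
Year 5: ⌊$98,950 × 125%/9⌋ = $13,743. Book value $85,207.
Year 6: ⌊$85,207 × 125%/9⌋ = $11,834. Book value $73,373.
Year 7: ⌊$73,373 × 125%/9⌋ = $10,190. Book value $63,183.
Year 8: ⌊$63,183 × 125%/9⌋ = $8,775. Book value $54,408.
Year 9 (final): $54,408 − $21,100 = $33,308. Book value $21,100.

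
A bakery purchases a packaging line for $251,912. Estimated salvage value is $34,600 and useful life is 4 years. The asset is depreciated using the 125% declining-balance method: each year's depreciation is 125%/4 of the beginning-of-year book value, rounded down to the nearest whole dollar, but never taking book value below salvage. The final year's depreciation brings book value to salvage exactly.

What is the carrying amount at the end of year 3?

$81,860

Depreciable base = $251,912 − $34,600 = $217,312.
Year 1: ⌊$251,912 × 125%/4⌋ = $78,722. Book value $173,190.
Year 2: ⌊$173,190 × 125%/4⌋ = $54,121. Book value $119,069.
Year 3: ⌊$119,069 × 125%/4⌋ = $37,209. Book value $81,860.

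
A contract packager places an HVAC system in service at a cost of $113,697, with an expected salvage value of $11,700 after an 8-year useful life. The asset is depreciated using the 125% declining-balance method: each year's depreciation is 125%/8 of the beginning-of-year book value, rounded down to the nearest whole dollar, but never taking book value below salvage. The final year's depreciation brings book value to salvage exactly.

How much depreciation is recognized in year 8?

Depreciable base = $113,697 − $11,700 = $101,997.
Year 1: ⌊$113,697 × 125%/8⌋ = $17,765. Book value $95,932.
Year 2: ⌊$95,932 × 125%/8⌋ = $14,989. Book value $80,943.
Year 3: ⌊$80,943 × 125%/8⌋ = $12,647. Book value $68,296.
Year 4: ⌊$68,296 × 125%/8⌋ = $10,671. Book value $57,625.
Year 5: ⌊$57,625 × 125%/8⌋ = $9,003. Book value $48,622.
Year 6: ⌊$48,622 × 125%/8⌋ = $7,597. Book value $41,025.
Year 7: ⌊$41,025 × 125%/8⌋ = $6,410. Book value $34,615.
Year 8 (final): $34,615 − $11,700 = $22,915. Book value $11,700.

$22,915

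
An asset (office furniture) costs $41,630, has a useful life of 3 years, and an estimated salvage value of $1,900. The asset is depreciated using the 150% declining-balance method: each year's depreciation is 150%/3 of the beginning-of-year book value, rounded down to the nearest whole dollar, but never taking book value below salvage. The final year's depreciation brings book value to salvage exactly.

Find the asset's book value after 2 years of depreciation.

$10,408

Depreciable base = $41,630 − $1,900 = $39,730.
Year 1: ⌊$41,630 × 150%/3⌋ = $20,815. Book value $20,815.
Year 2: ⌊$20,815 × 150%/3⌋ = $10,407. Book value $10,408.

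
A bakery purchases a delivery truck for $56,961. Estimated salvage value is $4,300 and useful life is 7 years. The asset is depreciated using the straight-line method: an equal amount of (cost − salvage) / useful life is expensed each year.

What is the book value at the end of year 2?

Depreciable base = $56,961 − $4,300 = $52,661.
Annual expense = $52,661 / 7 = $7,523.
End of year 1: book value $49,438.
End of year 2: book value $41,915.

$41,915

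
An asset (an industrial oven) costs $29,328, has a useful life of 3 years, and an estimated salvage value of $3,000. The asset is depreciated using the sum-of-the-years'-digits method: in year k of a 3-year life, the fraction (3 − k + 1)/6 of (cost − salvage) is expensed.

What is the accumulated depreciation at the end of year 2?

Depreciable base = $29,328 − $3,000 = $26,328.
Sum of the years' digits = 3+2+1 = 6.
Year 1: $26,328 × 3/6 = $13,164. Book value $16,164.
Year 2: $26,328 × 2/6 = $8,776. Book value $7,388.
Accumulated through year 2 = $29,328 − $7,388 = $21,940.

$21,940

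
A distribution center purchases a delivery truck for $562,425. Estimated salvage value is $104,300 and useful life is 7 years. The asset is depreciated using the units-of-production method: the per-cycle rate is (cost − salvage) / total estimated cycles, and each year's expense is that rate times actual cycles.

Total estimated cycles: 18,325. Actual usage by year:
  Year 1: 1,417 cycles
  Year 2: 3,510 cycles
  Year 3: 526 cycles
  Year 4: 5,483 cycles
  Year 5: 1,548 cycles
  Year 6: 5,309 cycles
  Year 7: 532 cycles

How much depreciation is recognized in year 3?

Depreciable base = $562,425 − $104,300 = $458,125.
Rate = $458,125 / 18,325 cycles = $25 per cycle.
Year 1: 1,417 × $25 = $35,425. Book value $527,000.
Year 2: 3,510 × $25 = $87,750. Book value $439,250.
Year 3: 526 × $25 = $13,150. Book value $426,100.

$13,150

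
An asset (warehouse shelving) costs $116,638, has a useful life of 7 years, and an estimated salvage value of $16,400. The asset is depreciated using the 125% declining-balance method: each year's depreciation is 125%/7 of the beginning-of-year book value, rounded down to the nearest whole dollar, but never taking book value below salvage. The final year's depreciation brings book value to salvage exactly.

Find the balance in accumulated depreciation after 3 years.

$51,989

Depreciable base = $116,638 − $16,400 = $100,238.
Year 1: ⌊$116,638 × 125%/7⌋ = $20,828. Book value $95,810.
Year 2: ⌊$95,810 × 125%/7⌋ = $17,108. Book value $78,702.
Year 3: ⌊$78,702 × 125%/7⌋ = $14,053. Book value $64,649.
Accumulated through year 3 = $116,638 − $64,649 = $51,989.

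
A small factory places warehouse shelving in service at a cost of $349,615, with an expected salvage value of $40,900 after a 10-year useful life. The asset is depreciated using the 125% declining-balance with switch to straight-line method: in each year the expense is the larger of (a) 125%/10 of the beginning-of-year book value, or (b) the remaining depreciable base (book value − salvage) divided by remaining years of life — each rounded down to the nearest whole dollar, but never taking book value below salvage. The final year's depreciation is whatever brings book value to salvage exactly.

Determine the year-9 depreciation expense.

Depreciable base = $349,615 − $40,900 = $308,715.
Year 1: DB = ⌊$349,615 × 125%/10⌋ = $43,701; SL = ⌊$308,715/10⌋ = $30,871 → take DB $43,701. Book value $305,914.
Year 2: DB = ⌊$305,914 × 125%/10⌋ = $38,239; SL = ⌊$265,014/9⌋ = $29,446 → take DB $38,239. Book value $267,675.
Year 3: DB = ⌊$267,675 × 125%/10⌋ = $33,459; SL = ⌊$226,775/8⌋ = $28,346 → take DB $33,459. Book value $234,216.
Year 4: DB = ⌊$234,216 × 125%/10⌋ = $29,277; SL = ⌊$193,316/7⌋ = $27,616 → take DB $29,277. Book value $204,939.
Year 5: DB = ⌊$204,939 × 125%/10⌋ = $25,617; SL = ⌊$164,039/6⌋ = $27,339 → take SL $27,339. Book value $177,600.
Year 6: DB = ⌊$177,600 × 125%/10⌋ = $22,200; SL = ⌊$136,700/5⌋ = $27,340 → take SL $27,340. Book value $150,260.
Year 7: DB = ⌊$150,260 × 125%/10⌋ = $18,782; SL = ⌊$109,360/4⌋ = $27,340 → take SL $27,340. Book value $122,920.
Year 8: DB = ⌊$122,920 × 125%/10⌋ = $15,365; SL = ⌊$82,020/3⌋ = $27,340 → take SL $27,340. Book value $95,580.
Year 9: DB = ⌊$95,580 × 125%/10⌋ = $11,947; SL = ⌊$54,680/2⌋ = $27,340 → take SL $27,340. Book value $68,240.

$27,340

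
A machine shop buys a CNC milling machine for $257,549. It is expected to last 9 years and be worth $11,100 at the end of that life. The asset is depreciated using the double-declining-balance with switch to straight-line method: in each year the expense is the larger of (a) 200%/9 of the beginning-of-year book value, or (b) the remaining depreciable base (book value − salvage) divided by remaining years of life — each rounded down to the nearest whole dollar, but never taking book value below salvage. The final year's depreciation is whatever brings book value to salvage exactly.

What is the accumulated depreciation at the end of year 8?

Depreciable base = $257,549 − $11,100 = $246,449.
Year 1: DB = ⌊$257,549 × 200%/9⌋ = $57,233; SL = ⌊$246,449/9⌋ = $27,383 → take DB $57,233. Book value $200,316.
Year 2: DB = ⌊$200,316 × 200%/9⌋ = $44,514; SL = ⌊$189,216/8⌋ = $23,652 → take DB $44,514. Book value $155,802.
Year 3: DB = ⌊$155,802 × 200%/9⌋ = $34,622; SL = ⌊$144,702/7⌋ = $20,671 → take DB $34,622. Book value $121,180.
Year 4: DB = ⌊$121,180 × 200%/9⌋ = $26,928; SL = ⌊$110,080/6⌋ = $18,346 → take DB $26,928. Book value $94,252.
Year 5: DB = ⌊$94,252 × 200%/9⌋ = $20,944; SL = ⌊$83,152/5⌋ = $16,630 → take DB $20,944. Book value $73,308.
Year 6: DB = ⌊$73,308 × 200%/9⌋ = $16,290; SL = ⌊$62,208/4⌋ = $15,552 → take DB $16,290. Book value $57,018.
Year 7: DB = ⌊$57,018 × 200%/9⌋ = $12,670; SL = ⌊$45,918/3⌋ = $15,306 → take SL $15,306. Book value $41,712.
Year 8: DB = ⌊$41,712 × 200%/9⌋ = $9,269; SL = ⌊$30,612/2⌋ = $15,306 → take SL $15,306. Book value $26,406.
Accumulated through year 8 = $257,549 − $26,406 = $231,143.

$231,143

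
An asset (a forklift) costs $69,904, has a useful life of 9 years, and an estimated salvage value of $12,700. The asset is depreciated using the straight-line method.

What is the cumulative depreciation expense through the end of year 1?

$6,356

Depreciable base = $69,904 − $12,700 = $57,204.
Annual expense = $57,204 / 9 = $6,356.
End of year 1: book value $63,548.
Accumulated through year 1 = $69,904 − $63,548 = $6,356.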